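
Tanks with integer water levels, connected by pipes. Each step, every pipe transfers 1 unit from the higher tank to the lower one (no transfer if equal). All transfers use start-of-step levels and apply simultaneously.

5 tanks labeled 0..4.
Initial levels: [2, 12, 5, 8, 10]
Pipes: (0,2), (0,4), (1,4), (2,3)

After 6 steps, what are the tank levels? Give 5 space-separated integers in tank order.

Answer: 7 8 7 6 9

Derivation:
Step 1: flows [2->0,4->0,1->4,3->2] -> levels [4 11 5 7 10]
Step 2: flows [2->0,4->0,1->4,3->2] -> levels [6 10 5 6 10]
Step 3: flows [0->2,4->0,1=4,3->2] -> levels [6 10 7 5 9]
Step 4: flows [2->0,4->0,1->4,2->3] -> levels [8 9 5 6 9]
Step 5: flows [0->2,4->0,1=4,3->2] -> levels [8 9 7 5 8]
Step 6: flows [0->2,0=4,1->4,2->3] -> levels [7 8 7 6 9]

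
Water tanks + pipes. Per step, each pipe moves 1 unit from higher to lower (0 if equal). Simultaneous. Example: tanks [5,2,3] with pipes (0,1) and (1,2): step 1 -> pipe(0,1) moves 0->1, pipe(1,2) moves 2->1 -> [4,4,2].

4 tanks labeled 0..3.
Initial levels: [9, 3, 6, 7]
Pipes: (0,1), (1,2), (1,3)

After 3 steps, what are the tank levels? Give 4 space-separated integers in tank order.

Step 1: flows [0->1,2->1,3->1] -> levels [8 6 5 6]
Step 2: flows [0->1,1->2,1=3] -> levels [7 6 6 6]
Step 3: flows [0->1,1=2,1=3] -> levels [6 7 6 6]

Answer: 6 7 6 6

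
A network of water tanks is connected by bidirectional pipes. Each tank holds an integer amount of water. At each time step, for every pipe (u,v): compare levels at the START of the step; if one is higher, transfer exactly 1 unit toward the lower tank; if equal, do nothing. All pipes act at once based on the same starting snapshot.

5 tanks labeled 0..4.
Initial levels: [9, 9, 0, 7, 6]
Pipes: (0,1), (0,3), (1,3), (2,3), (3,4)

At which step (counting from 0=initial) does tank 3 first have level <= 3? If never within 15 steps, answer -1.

Step 1: flows [0=1,0->3,1->3,3->2,3->4] -> levels [8 8 1 7 7]
Step 2: flows [0=1,0->3,1->3,3->2,3=4] -> levels [7 7 2 8 7]
Step 3: flows [0=1,3->0,3->1,3->2,3->4] -> levels [8 8 3 4 8]
Step 4: flows [0=1,0->3,1->3,3->2,4->3] -> levels [7 7 4 6 7]
Step 5: flows [0=1,0->3,1->3,3->2,4->3] -> levels [6 6 5 8 6]
Step 6: flows [0=1,3->0,3->1,3->2,3->4] -> levels [7 7 6 4 7]
Step 7: flows [0=1,0->3,1->3,2->3,4->3] -> levels [6 6 5 8 6]
  -> period-2 cycle (repeats step 5); tank 3 never drops to <=3
Tank 3 never reaches <=3 within 15 steps

Answer: -1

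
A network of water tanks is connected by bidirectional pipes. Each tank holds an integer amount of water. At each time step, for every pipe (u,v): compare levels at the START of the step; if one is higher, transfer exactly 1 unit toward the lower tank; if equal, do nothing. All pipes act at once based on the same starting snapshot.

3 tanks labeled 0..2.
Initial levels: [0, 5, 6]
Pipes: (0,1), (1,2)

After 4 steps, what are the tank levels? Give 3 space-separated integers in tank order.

Step 1: flows [1->0,2->1] -> levels [1 5 5]
Step 2: flows [1->0,1=2] -> levels [2 4 5]
Step 3: flows [1->0,2->1] -> levels [3 4 4]
Step 4: flows [1->0,1=2] -> levels [4 3 4]

Answer: 4 3 4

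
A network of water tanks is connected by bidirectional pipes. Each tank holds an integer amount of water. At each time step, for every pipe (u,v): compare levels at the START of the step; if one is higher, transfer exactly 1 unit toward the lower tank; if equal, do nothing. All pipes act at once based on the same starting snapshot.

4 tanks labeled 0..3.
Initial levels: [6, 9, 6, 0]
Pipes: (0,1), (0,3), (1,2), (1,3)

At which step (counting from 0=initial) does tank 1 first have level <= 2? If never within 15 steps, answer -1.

Answer: -1

Derivation:
Step 1: flows [1->0,0->3,1->2,1->3] -> levels [6 6 7 2]
Step 2: flows [0=1,0->3,2->1,1->3] -> levels [5 6 6 4]
Step 3: flows [1->0,0->3,1=2,1->3] -> levels [5 4 6 6]
Step 4: flows [0->1,3->0,2->1,3->1] -> levels [5 7 5 4]
Step 5: flows [1->0,0->3,1->2,1->3] -> levels [5 4 6 6]
  -> period-2 cycle (repeats step 3); tank 1 never drops to <=2
Tank 1 never reaches <=2 within 15 steps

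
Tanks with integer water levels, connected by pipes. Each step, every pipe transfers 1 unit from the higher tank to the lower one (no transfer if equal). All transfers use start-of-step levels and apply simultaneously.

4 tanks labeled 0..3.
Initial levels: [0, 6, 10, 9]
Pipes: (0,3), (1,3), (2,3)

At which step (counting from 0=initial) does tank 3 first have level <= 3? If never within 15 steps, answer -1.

Answer: -1

Derivation:
Step 1: flows [3->0,3->1,2->3] -> levels [1 7 9 8]
Step 2: flows [3->0,3->1,2->3] -> levels [2 8 8 7]
Step 3: flows [3->0,1->3,2->3] -> levels [3 7 7 8]
Step 4: flows [3->0,3->1,3->2] -> levels [4 8 8 5]
Step 5: flows [3->0,1->3,2->3] -> levels [5 7 7 6]
Step 6: flows [3->0,1->3,2->3] -> levels [6 6 6 7]
Step 7: flows [3->0,3->1,3->2] -> levels [7 7 7 4]
Step 8: flows [0->3,1->3,2->3] -> levels [6 6 6 7]
  -> period-2 cycle (repeats step 6); tank 3 never drops to <=3
Tank 3 never reaches <=3 within 15 steps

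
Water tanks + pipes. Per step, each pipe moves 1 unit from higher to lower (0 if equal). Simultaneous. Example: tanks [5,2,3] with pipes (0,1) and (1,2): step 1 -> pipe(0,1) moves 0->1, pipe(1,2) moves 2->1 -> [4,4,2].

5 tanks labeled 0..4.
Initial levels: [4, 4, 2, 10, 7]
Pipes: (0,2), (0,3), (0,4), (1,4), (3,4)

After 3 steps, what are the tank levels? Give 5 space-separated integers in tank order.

Answer: 4 5 5 5 8

Derivation:
Step 1: flows [0->2,3->0,4->0,4->1,3->4] -> levels [5 5 3 8 6]
Step 2: flows [0->2,3->0,4->0,4->1,3->4] -> levels [6 6 4 6 5]
Step 3: flows [0->2,0=3,0->4,1->4,3->4] -> levels [4 5 5 5 8]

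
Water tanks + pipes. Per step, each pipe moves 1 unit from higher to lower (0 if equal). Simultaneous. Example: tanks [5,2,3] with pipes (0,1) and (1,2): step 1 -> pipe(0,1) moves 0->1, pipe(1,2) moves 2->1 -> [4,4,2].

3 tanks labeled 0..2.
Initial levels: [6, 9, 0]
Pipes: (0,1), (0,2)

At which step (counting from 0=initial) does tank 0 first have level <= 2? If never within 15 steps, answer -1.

Step 1: flows [1->0,0->2] -> levels [6 8 1]
Step 2: flows [1->0,0->2] -> levels [6 7 2]
Step 3: flows [1->0,0->2] -> levels [6 6 3]
Step 4: flows [0=1,0->2] -> levels [5 6 4]
Step 5: flows [1->0,0->2] -> levels [5 5 5]
Step 6: flows [0=1,0=2] -> levels [5 5 5]
  -> stable; tank 0 stays at 5 > 2
Tank 0 never reaches <=2 within 15 steps

Answer: -1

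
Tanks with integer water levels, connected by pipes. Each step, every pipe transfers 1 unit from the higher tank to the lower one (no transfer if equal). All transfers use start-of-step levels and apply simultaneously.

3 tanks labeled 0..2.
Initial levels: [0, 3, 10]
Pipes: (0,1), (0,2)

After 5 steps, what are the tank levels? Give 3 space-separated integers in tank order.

Step 1: flows [1->0,2->0] -> levels [2 2 9]
Step 2: flows [0=1,2->0] -> levels [3 2 8]
Step 3: flows [0->1,2->0] -> levels [3 3 7]
Step 4: flows [0=1,2->0] -> levels [4 3 6]
Step 5: flows [0->1,2->0] -> levels [4 4 5]

Answer: 4 4 5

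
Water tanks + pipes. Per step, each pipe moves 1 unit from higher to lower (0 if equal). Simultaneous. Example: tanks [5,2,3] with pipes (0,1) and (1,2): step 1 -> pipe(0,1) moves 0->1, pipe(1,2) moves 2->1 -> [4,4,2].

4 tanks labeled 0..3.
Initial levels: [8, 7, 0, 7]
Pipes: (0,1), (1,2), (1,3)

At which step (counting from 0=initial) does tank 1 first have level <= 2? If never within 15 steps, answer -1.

Step 1: flows [0->1,1->2,1=3] -> levels [7 7 1 7]
Step 2: flows [0=1,1->2,1=3] -> levels [7 6 2 7]
Step 3: flows [0->1,1->2,3->1] -> levels [6 7 3 6]
Step 4: flows [1->0,1->2,1->3] -> levels [7 4 4 7]
Step 5: flows [0->1,1=2,3->1] -> levels [6 6 4 6]
Step 6: flows [0=1,1->2,1=3] -> levels [6 5 5 6]
Step 7: flows [0->1,1=2,3->1] -> levels [5 7 5 5]
Step 8: flows [1->0,1->2,1->3] -> levels [6 4 6 6]
Step 9: flows [0->1,2->1,3->1] -> levels [5 7 5 5]
  -> period-2 cycle (repeats step 7); tank 1 never drops to <=2
Tank 1 never reaches <=2 within 15 steps

Answer: -1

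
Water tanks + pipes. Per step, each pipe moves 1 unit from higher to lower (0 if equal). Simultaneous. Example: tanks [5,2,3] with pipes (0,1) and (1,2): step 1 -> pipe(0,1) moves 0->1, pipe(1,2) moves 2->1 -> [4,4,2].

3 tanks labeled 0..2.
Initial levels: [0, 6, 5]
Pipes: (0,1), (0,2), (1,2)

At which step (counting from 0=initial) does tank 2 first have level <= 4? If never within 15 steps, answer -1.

Step 1: flows [1->0,2->0,1->2] -> levels [2 4 5]
Step 2: flows [1->0,2->0,2->1] -> levels [4 4 3]
Tank 2 first reaches <=4 at step 2

Answer: 2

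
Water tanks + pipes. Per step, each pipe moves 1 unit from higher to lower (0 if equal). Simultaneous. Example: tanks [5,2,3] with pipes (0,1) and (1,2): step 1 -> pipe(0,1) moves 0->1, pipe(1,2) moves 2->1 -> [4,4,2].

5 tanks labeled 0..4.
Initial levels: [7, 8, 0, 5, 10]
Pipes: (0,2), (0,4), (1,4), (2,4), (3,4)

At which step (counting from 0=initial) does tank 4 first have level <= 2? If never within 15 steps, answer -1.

Step 1: flows [0->2,4->0,4->1,4->2,4->3] -> levels [7 9 2 6 6]
Step 2: flows [0->2,0->4,1->4,4->2,3=4] -> levels [5 8 4 6 7]
Step 3: flows [0->2,4->0,1->4,4->2,4->3] -> levels [5 7 6 7 5]
Step 4: flows [2->0,0=4,1->4,2->4,3->4] -> levels [6 6 4 6 8]
Step 5: flows [0->2,4->0,4->1,4->2,4->3] -> levels [6 7 6 7 4]
Step 6: flows [0=2,0->4,1->4,2->4,3->4] -> levels [5 6 5 6 8]
Step 7: flows [0=2,4->0,4->1,4->2,4->3] -> levels [6 7 6 7 4]
  -> period-2 cycle (repeats step 5); tank 4 never drops to <=2
Tank 4 never reaches <=2 within 15 steps

Answer: -1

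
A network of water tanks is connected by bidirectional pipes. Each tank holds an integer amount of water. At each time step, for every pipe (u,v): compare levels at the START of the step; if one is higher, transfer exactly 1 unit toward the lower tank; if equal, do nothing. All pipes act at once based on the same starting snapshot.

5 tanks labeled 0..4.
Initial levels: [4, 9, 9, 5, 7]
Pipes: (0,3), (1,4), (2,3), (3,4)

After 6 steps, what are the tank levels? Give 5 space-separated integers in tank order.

Answer: 6 7 6 9 6

Derivation:
Step 1: flows [3->0,1->4,2->3,4->3] -> levels [5 8 8 6 7]
Step 2: flows [3->0,1->4,2->3,4->3] -> levels [6 7 7 7 7]
Step 3: flows [3->0,1=4,2=3,3=4] -> levels [7 7 7 6 7]
Step 4: flows [0->3,1=4,2->3,4->3] -> levels [6 7 6 9 6]
Step 5: flows [3->0,1->4,3->2,3->4] -> levels [7 6 7 6 8]
Step 6: flows [0->3,4->1,2->3,4->3] -> levels [6 7 6 9 6]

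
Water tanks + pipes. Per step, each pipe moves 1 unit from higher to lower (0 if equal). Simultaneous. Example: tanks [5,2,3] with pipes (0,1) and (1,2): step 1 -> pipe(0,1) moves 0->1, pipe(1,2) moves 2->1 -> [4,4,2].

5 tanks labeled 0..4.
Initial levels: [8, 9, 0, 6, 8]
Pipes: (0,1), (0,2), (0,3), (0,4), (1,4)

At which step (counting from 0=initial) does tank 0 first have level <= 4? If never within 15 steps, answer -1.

Step 1: flows [1->0,0->2,0->3,0=4,1->4] -> levels [7 7 1 7 9]
Step 2: flows [0=1,0->2,0=3,4->0,4->1] -> levels [7 8 2 7 7]
Step 3: flows [1->0,0->2,0=3,0=4,1->4] -> levels [7 6 3 7 8]
Step 4: flows [0->1,0->2,0=3,4->0,4->1] -> levels [6 8 4 7 6]
Step 5: flows [1->0,0->2,3->0,0=4,1->4] -> levels [7 6 5 6 7]
Step 6: flows [0->1,0->2,0->3,0=4,4->1] -> levels [4 8 6 7 6]
Tank 0 first reaches <=4 at step 6

Answer: 6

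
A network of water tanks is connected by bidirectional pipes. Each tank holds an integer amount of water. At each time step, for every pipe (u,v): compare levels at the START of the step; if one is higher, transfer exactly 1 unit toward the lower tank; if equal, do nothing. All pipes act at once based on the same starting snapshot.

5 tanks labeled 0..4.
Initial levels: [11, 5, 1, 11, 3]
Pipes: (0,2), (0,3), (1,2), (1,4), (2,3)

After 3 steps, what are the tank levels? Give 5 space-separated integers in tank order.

Step 1: flows [0->2,0=3,1->2,1->4,3->2] -> levels [10 3 4 10 4]
Step 2: flows [0->2,0=3,2->1,4->1,3->2] -> levels [9 5 5 9 3]
Step 3: flows [0->2,0=3,1=2,1->4,3->2] -> levels [8 4 7 8 4]

Answer: 8 4 7 8 4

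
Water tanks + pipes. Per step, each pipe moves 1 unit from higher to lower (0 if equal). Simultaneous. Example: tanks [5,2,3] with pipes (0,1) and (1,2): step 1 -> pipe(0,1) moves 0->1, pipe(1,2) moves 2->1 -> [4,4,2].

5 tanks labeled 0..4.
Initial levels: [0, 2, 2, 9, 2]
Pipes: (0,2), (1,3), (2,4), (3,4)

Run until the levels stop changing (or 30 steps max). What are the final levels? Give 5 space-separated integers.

Step 1: flows [2->0,3->1,2=4,3->4] -> levels [1 3 1 7 3]
Step 2: flows [0=2,3->1,4->2,3->4] -> levels [1 4 2 5 3]
Step 3: flows [2->0,3->1,4->2,3->4] -> levels [2 5 2 3 3]
Step 4: flows [0=2,1->3,4->2,3=4] -> levels [2 4 3 4 2]
Step 5: flows [2->0,1=3,2->4,3->4] -> levels [3 4 1 3 4]
Step 6: flows [0->2,1->3,4->2,4->3] -> levels [2 3 3 5 2]
Step 7: flows [2->0,3->1,2->4,3->4] -> levels [3 4 1 3 4]
  -> period-2 cycle: step 7 state = step 5 state; never stabilizes
  -> state at step 30: (30-5) mod 2 = 1, same as step 6 -> [2 3 3 5 2]

Answer: 2 3 3 5 2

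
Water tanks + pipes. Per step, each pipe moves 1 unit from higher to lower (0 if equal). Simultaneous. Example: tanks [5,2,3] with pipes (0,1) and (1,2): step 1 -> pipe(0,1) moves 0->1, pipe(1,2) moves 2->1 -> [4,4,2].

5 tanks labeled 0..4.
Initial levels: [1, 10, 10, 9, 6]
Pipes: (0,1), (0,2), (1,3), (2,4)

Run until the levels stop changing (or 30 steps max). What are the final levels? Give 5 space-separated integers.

Step 1: flows [1->0,2->0,1->3,2->4] -> levels [3 8 8 10 7]
Step 2: flows [1->0,2->0,3->1,2->4] -> levels [5 8 6 9 8]
Step 3: flows [1->0,2->0,3->1,4->2] -> levels [7 8 6 8 7]
Step 4: flows [1->0,0->2,1=3,4->2] -> levels [7 7 8 8 6]
Step 5: flows [0=1,2->0,3->1,2->4] -> levels [8 8 6 7 7]
Step 6: flows [0=1,0->2,1->3,4->2] -> levels [7 7 8 8 6]
  -> period-2 cycle: step 6 state = step 4 state; never stabilizes
  -> state at step 30: (30-4) mod 2 = 0, same as step 4 -> [7 7 8 8 6]

Answer: 7 7 8 8 6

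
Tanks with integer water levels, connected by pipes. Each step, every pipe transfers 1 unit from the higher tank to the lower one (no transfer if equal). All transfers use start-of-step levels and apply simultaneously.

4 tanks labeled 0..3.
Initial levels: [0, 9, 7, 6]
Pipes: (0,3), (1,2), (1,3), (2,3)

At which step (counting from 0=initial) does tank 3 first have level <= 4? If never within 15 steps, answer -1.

Step 1: flows [3->0,1->2,1->3,2->3] -> levels [1 7 7 7]
Step 2: flows [3->0,1=2,1=3,2=3] -> levels [2 7 7 6]
Step 3: flows [3->0,1=2,1->3,2->3] -> levels [3 6 6 7]
Step 4: flows [3->0,1=2,3->1,3->2] -> levels [4 7 7 4]
Tank 3 first reaches <=4 at step 4

Answer: 4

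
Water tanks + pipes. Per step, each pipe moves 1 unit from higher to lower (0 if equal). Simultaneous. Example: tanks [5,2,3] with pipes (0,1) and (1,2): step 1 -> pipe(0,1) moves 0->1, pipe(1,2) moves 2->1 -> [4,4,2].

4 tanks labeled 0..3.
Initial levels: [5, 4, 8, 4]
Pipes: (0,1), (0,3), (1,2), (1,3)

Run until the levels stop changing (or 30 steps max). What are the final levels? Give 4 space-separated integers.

Step 1: flows [0->1,0->3,2->1,1=3] -> levels [3 6 7 5]
Step 2: flows [1->0,3->0,2->1,1->3] -> levels [5 5 6 5]
Step 3: flows [0=1,0=3,2->1,1=3] -> levels [5 6 5 5]
Step 4: flows [1->0,0=3,1->2,1->3] -> levels [6 3 6 6]
Step 5: flows [0->1,0=3,2->1,3->1] -> levels [5 6 5 5]
  -> period-2 cycle: step 5 state = step 3 state; never stabilizes
  -> state at step 30: (30-3) mod 2 = 1, same as step 4 -> [6 3 6 6]

Answer: 6 3 6 6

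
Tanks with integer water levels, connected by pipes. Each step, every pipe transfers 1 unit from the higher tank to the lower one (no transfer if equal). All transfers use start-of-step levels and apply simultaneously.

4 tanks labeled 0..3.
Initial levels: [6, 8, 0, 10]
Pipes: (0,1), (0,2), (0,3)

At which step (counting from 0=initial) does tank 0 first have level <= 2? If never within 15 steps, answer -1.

Step 1: flows [1->0,0->2,3->0] -> levels [7 7 1 9]
Step 2: flows [0=1,0->2,3->0] -> levels [7 7 2 8]
Step 3: flows [0=1,0->2,3->0] -> levels [7 7 3 7]
Step 4: flows [0=1,0->2,0=3] -> levels [6 7 4 7]
Step 5: flows [1->0,0->2,3->0] -> levels [7 6 5 6]
Step 6: flows [0->1,0->2,0->3] -> levels [4 7 6 7]
Step 7: flows [1->0,2->0,3->0] -> levels [7 6 5 6]
  -> period-2 cycle (repeats step 5); tank 0 never drops to <=2
Tank 0 never reaches <=2 within 15 steps

Answer: -1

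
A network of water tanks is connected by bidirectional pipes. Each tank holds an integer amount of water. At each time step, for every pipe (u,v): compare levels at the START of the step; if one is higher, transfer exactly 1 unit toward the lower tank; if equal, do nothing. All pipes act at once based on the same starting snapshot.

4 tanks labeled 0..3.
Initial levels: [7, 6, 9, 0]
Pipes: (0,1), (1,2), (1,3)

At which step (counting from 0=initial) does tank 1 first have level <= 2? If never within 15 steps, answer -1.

Step 1: flows [0->1,2->1,1->3] -> levels [6 7 8 1]
Step 2: flows [1->0,2->1,1->3] -> levels [7 6 7 2]
Step 3: flows [0->1,2->1,1->3] -> levels [6 7 6 3]
Step 4: flows [1->0,1->2,1->3] -> levels [7 4 7 4]
Step 5: flows [0->1,2->1,1=3] -> levels [6 6 6 4]
Step 6: flows [0=1,1=2,1->3] -> levels [6 5 6 5]
Step 7: flows [0->1,2->1,1=3] -> levels [5 7 5 5]
Step 8: flows [1->0,1->2,1->3] -> levels [6 4 6 6]
Step 9: flows [0->1,2->1,3->1] -> levels [5 7 5 5]
  -> period-2 cycle (repeats step 7); tank 1 never drops to <=2
Tank 1 never reaches <=2 within 15 steps

Answer: -1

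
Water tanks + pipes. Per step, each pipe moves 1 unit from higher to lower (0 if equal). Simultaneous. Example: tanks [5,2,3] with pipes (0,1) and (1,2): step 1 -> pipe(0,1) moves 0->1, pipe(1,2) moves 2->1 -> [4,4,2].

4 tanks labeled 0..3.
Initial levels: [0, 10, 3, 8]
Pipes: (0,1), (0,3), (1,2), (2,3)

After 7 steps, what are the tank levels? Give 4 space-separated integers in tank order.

Answer: 4 6 4 7

Derivation:
Step 1: flows [1->0,3->0,1->2,3->2] -> levels [2 8 5 6]
Step 2: flows [1->0,3->0,1->2,3->2] -> levels [4 6 7 4]
Step 3: flows [1->0,0=3,2->1,2->3] -> levels [5 6 5 5]
Step 4: flows [1->0,0=3,1->2,2=3] -> levels [6 4 6 5]
Step 5: flows [0->1,0->3,2->1,2->3] -> levels [4 6 4 7]
Step 6: flows [1->0,3->0,1->2,3->2] -> levels [6 4 6 5]
  -> period-2 cycle: step 6 state = step 4 state
  -> state at step 7: (7-4) mod 2 = 1, same as step 5 -> [4 6 4 7]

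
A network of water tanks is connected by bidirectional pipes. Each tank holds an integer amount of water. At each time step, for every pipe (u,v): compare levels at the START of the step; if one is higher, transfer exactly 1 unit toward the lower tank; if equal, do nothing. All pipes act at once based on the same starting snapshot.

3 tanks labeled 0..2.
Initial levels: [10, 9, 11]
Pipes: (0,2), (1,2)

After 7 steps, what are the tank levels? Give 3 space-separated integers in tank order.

Answer: 11 10 9

Derivation:
Step 1: flows [2->0,2->1] -> levels [11 10 9]
Step 2: flows [0->2,1->2] -> levels [10 9 11]
  -> period-2 cycle: step 2 state = step 0 state
  -> state at step 7: (7-0) mod 2 = 1, same as step 1 -> [11 10 9]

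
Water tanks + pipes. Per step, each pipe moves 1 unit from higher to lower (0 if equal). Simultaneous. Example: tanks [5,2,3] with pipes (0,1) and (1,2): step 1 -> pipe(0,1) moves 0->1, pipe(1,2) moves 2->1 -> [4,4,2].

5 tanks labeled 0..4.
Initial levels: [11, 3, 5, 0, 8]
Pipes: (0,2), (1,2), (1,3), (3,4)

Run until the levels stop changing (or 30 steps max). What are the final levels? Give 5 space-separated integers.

Step 1: flows [0->2,2->1,1->3,4->3] -> levels [10 3 5 2 7]
Step 2: flows [0->2,2->1,1->3,4->3] -> levels [9 3 5 4 6]
Step 3: flows [0->2,2->1,3->1,4->3] -> levels [8 5 5 4 5]
Step 4: flows [0->2,1=2,1->3,4->3] -> levels [7 4 6 6 4]
Step 5: flows [0->2,2->1,3->1,3->4] -> levels [6 6 6 4 5]
Step 6: flows [0=2,1=2,1->3,4->3] -> levels [6 5 6 6 4]
Step 7: flows [0=2,2->1,3->1,3->4] -> levels [6 7 5 4 5]
Step 8: flows [0->2,1->2,1->3,4->3] -> levels [5 5 7 6 4]
Step 9: flows [2->0,2->1,3->1,3->4] -> levels [6 7 5 4 5]
  -> period-2 cycle: step 9 state = step 7 state; never stabilizes
  -> state at step 30: (30-7) mod 2 = 1, same as step 8 -> [5 5 7 6 4]

Answer: 5 5 7 6 4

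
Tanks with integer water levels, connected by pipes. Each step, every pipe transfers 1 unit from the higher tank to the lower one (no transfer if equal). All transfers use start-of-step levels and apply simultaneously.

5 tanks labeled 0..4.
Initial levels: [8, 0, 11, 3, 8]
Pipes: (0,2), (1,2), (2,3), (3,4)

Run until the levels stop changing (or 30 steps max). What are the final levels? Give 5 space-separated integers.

Answer: 6 6 5 7 6

Derivation:
Step 1: flows [2->0,2->1,2->3,4->3] -> levels [9 1 8 5 7]
Step 2: flows [0->2,2->1,2->3,4->3] -> levels [8 2 7 7 6]
Step 3: flows [0->2,2->1,2=3,3->4] -> levels [7 3 7 6 7]
Step 4: flows [0=2,2->1,2->3,4->3] -> levels [7 4 5 8 6]
Step 5: flows [0->2,2->1,3->2,3->4] -> levels [6 5 6 6 7]
Step 6: flows [0=2,2->1,2=3,4->3] -> levels [6 6 5 7 6]
Step 7: flows [0->2,1->2,3->2,3->4] -> levels [5 5 8 5 7]
Step 8: flows [2->0,2->1,2->3,4->3] -> levels [6 6 5 7 6]
  -> period-2 cycle: step 8 state = step 6 state; never stabilizes
  -> state at step 30: (30-6) mod 2 = 0, same as step 6 -> [6 6 5 7 6]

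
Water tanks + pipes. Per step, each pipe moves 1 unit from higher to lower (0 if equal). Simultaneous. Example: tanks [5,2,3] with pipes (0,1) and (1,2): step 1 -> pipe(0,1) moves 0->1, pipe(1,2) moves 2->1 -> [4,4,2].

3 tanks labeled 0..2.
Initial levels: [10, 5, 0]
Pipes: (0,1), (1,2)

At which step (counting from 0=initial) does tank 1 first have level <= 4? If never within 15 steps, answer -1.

Answer: -1

Derivation:
Step 1: flows [0->1,1->2] -> levels [9 5 1]
Step 2: flows [0->1,1->2] -> levels [8 5 2]
Step 3: flows [0->1,1->2] -> levels [7 5 3]
Step 4: flows [0->1,1->2] -> levels [6 5 4]
Step 5: flows [0->1,1->2] -> levels [5 5 5]
Step 6: flows [0=1,1=2] -> levels [5 5 5]
  -> stable; tank 1 stays at 5 > 4
Tank 1 never reaches <=4 within 15 steps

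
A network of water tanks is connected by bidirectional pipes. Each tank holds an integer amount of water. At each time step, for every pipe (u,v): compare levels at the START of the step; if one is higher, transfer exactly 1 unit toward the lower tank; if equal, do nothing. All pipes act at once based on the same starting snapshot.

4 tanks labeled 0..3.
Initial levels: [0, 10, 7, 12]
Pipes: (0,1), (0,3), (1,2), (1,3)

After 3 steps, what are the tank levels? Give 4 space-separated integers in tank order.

Step 1: flows [1->0,3->0,1->2,3->1] -> levels [2 9 8 10]
Step 2: flows [1->0,3->0,1->2,3->1] -> levels [4 8 9 8]
Step 3: flows [1->0,3->0,2->1,1=3] -> levels [6 8 8 7]

Answer: 6 8 8 7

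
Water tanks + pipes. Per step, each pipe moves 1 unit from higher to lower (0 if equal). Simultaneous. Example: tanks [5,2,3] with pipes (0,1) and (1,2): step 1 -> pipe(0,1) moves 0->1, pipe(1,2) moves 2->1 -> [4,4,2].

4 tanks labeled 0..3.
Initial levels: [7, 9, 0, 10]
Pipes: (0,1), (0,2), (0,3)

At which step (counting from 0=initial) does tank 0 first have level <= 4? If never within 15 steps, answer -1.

Answer: -1

Derivation:
Step 1: flows [1->0,0->2,3->0] -> levels [8 8 1 9]
Step 2: flows [0=1,0->2,3->0] -> levels [8 8 2 8]
Step 3: flows [0=1,0->2,0=3] -> levels [7 8 3 8]
Step 4: flows [1->0,0->2,3->0] -> levels [8 7 4 7]
Step 5: flows [0->1,0->2,0->3] -> levels [5 8 5 8]
Step 6: flows [1->0,0=2,3->0] -> levels [7 7 5 7]
Step 7: flows [0=1,0->2,0=3] -> levels [6 7 6 7]
Step 8: flows [1->0,0=2,3->0] -> levels [8 6 6 6]
Step 9: flows [0->1,0->2,0->3] -> levels [5 7 7 7]
Step 10: flows [1->0,2->0,3->0] -> levels [8 6 6 6]
  -> period-2 cycle (repeats step 8); tank 0 never drops to <=4
Tank 0 never reaches <=4 within 15 steps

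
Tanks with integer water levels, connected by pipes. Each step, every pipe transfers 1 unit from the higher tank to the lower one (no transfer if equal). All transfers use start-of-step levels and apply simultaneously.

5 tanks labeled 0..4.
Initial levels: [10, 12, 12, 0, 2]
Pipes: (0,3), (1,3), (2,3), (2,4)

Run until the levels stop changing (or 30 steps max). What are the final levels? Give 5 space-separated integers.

Answer: 8 8 8 6 6

Derivation:
Step 1: flows [0->3,1->3,2->3,2->4] -> levels [9 11 10 3 3]
Step 2: flows [0->3,1->3,2->3,2->4] -> levels [8 10 8 6 4]
Step 3: flows [0->3,1->3,2->3,2->4] -> levels [7 9 6 9 5]
Step 4: flows [3->0,1=3,3->2,2->4] -> levels [8 9 6 7 6]
Step 5: flows [0->3,1->3,3->2,2=4] -> levels [7 8 7 8 6]
Step 6: flows [3->0,1=3,3->2,2->4] -> levels [8 8 7 6 7]
Step 7: flows [0->3,1->3,2->3,2=4] -> levels [7 7 6 9 7]
Step 8: flows [3->0,3->1,3->2,4->2] -> levels [8 8 8 6 6]
Step 9: flows [0->3,1->3,2->3,2->4] -> levels [7 7 6 9 7]
  -> period-2 cycle: step 9 state = step 7 state; never stabilizes
  -> state at step 30: (30-7) mod 2 = 1, same as step 8 -> [8 8 8 6 6]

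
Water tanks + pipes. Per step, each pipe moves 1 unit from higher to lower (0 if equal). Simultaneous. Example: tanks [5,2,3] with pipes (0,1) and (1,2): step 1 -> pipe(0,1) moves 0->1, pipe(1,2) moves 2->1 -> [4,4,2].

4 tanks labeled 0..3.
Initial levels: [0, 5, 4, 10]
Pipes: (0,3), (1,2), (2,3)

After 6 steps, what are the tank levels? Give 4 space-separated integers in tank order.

Answer: 5 5 6 3

Derivation:
Step 1: flows [3->0,1->2,3->2] -> levels [1 4 6 8]
Step 2: flows [3->0,2->1,3->2] -> levels [2 5 6 6]
Step 3: flows [3->0,2->1,2=3] -> levels [3 6 5 5]
Step 4: flows [3->0,1->2,2=3] -> levels [4 5 6 4]
Step 5: flows [0=3,2->1,2->3] -> levels [4 6 4 5]
Step 6: flows [3->0,1->2,3->2] -> levels [5 5 6 3]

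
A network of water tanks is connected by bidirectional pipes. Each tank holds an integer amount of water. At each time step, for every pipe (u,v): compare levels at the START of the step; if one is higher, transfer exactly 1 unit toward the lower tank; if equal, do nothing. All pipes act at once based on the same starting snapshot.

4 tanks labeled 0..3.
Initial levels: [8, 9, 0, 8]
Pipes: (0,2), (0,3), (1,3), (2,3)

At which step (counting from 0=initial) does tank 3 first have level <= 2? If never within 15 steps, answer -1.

Step 1: flows [0->2,0=3,1->3,3->2] -> levels [7 8 2 8]
Step 2: flows [0->2,3->0,1=3,3->2] -> levels [7 8 4 6]
Step 3: flows [0->2,0->3,1->3,3->2] -> levels [5 7 6 7]
Step 4: flows [2->0,3->0,1=3,3->2] -> levels [7 7 6 5]
Step 5: flows [0->2,0->3,1->3,2->3] -> levels [5 6 6 8]
Step 6: flows [2->0,3->0,3->1,3->2] -> levels [7 7 6 5]
  -> period-2 cycle (repeats step 4); tank 3 never drops to <=2
Tank 3 never reaches <=2 within 15 steps

Answer: -1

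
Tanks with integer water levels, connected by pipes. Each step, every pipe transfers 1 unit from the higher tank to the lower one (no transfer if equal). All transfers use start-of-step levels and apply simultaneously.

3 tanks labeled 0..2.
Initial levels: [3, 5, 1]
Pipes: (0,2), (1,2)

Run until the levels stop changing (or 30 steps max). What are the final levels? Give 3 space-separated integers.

Answer: 3 3 3

Derivation:
Step 1: flows [0->2,1->2] -> levels [2 4 3]
Step 2: flows [2->0,1->2] -> levels [3 3 3]
Step 3: flows [0=2,1=2] -> levels [3 3 3]
  -> stable (no change)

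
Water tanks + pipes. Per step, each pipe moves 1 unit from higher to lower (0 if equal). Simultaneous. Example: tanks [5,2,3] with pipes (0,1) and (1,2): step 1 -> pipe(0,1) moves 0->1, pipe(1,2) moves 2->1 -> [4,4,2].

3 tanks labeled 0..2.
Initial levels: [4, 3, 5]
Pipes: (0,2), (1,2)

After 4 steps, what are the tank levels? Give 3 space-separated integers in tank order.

Step 1: flows [2->0,2->1] -> levels [5 4 3]
Step 2: flows [0->2,1->2] -> levels [4 3 5]
  -> period-2 cycle: step 2 state = step 0 state
  -> state at step 4: (4-0) mod 2 = 0, same as step 0 -> [4 3 5]

Answer: 4 3 5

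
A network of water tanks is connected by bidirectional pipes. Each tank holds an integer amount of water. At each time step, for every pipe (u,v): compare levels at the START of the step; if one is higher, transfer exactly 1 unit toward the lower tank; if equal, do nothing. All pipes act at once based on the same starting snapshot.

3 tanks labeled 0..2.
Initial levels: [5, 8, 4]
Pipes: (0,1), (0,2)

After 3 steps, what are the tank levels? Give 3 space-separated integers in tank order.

Step 1: flows [1->0,0->2] -> levels [5 7 5]
Step 2: flows [1->0,0=2] -> levels [6 6 5]
Step 3: flows [0=1,0->2] -> levels [5 6 6]

Answer: 5 6 6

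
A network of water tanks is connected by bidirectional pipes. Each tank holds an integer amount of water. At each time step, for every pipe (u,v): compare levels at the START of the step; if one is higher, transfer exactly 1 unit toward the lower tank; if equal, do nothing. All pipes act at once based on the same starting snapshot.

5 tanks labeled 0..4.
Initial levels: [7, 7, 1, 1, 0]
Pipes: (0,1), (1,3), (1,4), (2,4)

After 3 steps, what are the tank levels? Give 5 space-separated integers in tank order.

Answer: 5 3 2 4 2

Derivation:
Step 1: flows [0=1,1->3,1->4,2->4] -> levels [7 5 0 2 2]
Step 2: flows [0->1,1->3,1->4,4->2] -> levels [6 4 1 3 2]
Step 3: flows [0->1,1->3,1->4,4->2] -> levels [5 3 2 4 2]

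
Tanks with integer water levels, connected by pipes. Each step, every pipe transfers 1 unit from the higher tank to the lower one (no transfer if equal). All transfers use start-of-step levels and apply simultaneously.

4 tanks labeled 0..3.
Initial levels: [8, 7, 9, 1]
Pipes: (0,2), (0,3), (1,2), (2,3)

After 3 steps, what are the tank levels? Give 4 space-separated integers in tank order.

Answer: 6 7 5 7

Derivation:
Step 1: flows [2->0,0->3,2->1,2->3] -> levels [8 8 6 3]
Step 2: flows [0->2,0->3,1->2,2->3] -> levels [6 7 7 5]
Step 3: flows [2->0,0->3,1=2,2->3] -> levels [6 7 5 7]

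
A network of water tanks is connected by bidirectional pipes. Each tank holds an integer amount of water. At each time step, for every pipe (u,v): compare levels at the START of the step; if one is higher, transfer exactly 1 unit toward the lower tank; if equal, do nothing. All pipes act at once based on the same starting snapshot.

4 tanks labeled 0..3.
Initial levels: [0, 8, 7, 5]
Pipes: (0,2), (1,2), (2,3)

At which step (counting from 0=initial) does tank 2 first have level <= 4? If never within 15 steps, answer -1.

Step 1: flows [2->0,1->2,2->3] -> levels [1 7 6 6]
Step 2: flows [2->0,1->2,2=3] -> levels [2 6 6 6]
Step 3: flows [2->0,1=2,2=3] -> levels [3 6 5 6]
Step 4: flows [2->0,1->2,3->2] -> levels [4 5 6 5]
Step 5: flows [2->0,2->1,2->3] -> levels [5 6 3 6]
Tank 2 first reaches <=4 at step 5

Answer: 5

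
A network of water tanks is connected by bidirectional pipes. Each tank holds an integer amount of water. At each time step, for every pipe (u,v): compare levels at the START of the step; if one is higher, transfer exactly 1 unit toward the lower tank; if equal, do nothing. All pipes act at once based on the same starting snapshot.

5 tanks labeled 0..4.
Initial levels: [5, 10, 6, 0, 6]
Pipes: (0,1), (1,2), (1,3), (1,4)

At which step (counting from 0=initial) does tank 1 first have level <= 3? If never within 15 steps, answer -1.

Step 1: flows [1->0,1->2,1->3,1->4] -> levels [6 6 7 1 7]
Step 2: flows [0=1,2->1,1->3,4->1] -> levels [6 7 6 2 6]
Step 3: flows [1->0,1->2,1->3,1->4] -> levels [7 3 7 3 7]
Tank 1 first reaches <=3 at step 3

Answer: 3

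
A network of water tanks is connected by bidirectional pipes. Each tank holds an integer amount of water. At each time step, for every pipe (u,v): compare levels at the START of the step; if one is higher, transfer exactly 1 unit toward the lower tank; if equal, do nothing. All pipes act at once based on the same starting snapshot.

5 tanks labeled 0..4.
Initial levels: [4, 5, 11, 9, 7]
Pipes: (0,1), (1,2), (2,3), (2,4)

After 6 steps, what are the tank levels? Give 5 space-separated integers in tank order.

Step 1: flows [1->0,2->1,2->3,2->4] -> levels [5 5 8 10 8]
Step 2: flows [0=1,2->1,3->2,2=4] -> levels [5 6 8 9 8]
Step 3: flows [1->0,2->1,3->2,2=4] -> levels [6 6 8 8 8]
Step 4: flows [0=1,2->1,2=3,2=4] -> levels [6 7 7 8 8]
Step 5: flows [1->0,1=2,3->2,4->2] -> levels [7 6 9 7 7]
Step 6: flows [0->1,2->1,2->3,2->4] -> levels [6 8 6 8 8]

Answer: 6 8 6 8 8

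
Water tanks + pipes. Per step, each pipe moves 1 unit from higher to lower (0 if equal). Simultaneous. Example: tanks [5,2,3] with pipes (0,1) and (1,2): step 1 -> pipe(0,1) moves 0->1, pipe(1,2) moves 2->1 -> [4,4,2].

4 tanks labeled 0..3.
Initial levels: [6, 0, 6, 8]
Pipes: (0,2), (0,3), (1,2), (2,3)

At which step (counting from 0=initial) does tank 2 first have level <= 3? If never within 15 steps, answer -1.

Step 1: flows [0=2,3->0,2->1,3->2] -> levels [7 1 6 6]
Step 2: flows [0->2,0->3,2->1,2=3] -> levels [5 2 6 7]
Step 3: flows [2->0,3->0,2->1,3->2] -> levels [7 3 5 5]
Step 4: flows [0->2,0->3,2->1,2=3] -> levels [5 4 5 6]
Step 5: flows [0=2,3->0,2->1,3->2] -> levels [6 5 5 4]
Step 6: flows [0->2,0->3,1=2,2->3] -> levels [4 5 5 6]
Step 7: flows [2->0,3->0,1=2,3->2] -> levels [6 5 5 4]
  -> period-2 cycle (repeats step 5); tank 2 never drops to <=3
Tank 2 never reaches <=3 within 15 steps

Answer: -1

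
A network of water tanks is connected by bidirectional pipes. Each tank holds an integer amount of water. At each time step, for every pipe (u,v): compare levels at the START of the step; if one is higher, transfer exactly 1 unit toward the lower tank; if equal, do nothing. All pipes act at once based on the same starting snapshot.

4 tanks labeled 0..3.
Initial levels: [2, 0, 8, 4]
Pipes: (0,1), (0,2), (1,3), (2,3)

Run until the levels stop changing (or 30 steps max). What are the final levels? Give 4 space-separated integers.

Step 1: flows [0->1,2->0,3->1,2->3] -> levels [2 2 6 4]
Step 2: flows [0=1,2->0,3->1,2->3] -> levels [3 3 4 4]
Step 3: flows [0=1,2->0,3->1,2=3] -> levels [4 4 3 3]
Step 4: flows [0=1,0->2,1->3,2=3] -> levels [3 3 4 4]
  -> period-2 cycle: step 4 state = step 2 state; never stabilizes
  -> state at step 30: (30-2) mod 2 = 0, same as step 2 -> [3 3 4 4]

Answer: 3 3 4 4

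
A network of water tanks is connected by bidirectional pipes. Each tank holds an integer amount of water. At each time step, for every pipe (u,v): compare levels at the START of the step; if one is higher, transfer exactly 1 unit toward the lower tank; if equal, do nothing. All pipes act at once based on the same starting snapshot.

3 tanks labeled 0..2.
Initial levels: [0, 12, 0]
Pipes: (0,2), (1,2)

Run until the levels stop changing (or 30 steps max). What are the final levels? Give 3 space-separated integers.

Answer: 4 4 4

Derivation:
Step 1: flows [0=2,1->2] -> levels [0 11 1]
Step 2: flows [2->0,1->2] -> levels [1 10 1]
Step 3: flows [0=2,1->2] -> levels [1 9 2]
Step 4: flows [2->0,1->2] -> levels [2 8 2]
Step 5: flows [0=2,1->2] -> levels [2 7 3]
Step 6: flows [2->0,1->2] -> levels [3 6 3]
Step 7: flows [0=2,1->2] -> levels [3 5 4]
Step 8: flows [2->0,1->2] -> levels [4 4 4]
Step 9: flows [0=2,1=2] -> levels [4 4 4]
  -> stable (no change)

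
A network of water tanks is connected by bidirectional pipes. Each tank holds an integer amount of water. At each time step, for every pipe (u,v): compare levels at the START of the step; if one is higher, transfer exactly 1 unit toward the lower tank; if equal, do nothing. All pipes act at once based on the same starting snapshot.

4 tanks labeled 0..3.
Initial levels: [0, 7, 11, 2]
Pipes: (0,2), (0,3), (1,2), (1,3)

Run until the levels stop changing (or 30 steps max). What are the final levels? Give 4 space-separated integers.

Answer: 5 5 5 5

Derivation:
Step 1: flows [2->0,3->0,2->1,1->3] -> levels [2 7 9 2]
Step 2: flows [2->0,0=3,2->1,1->3] -> levels [3 7 7 3]
Step 3: flows [2->0,0=3,1=2,1->3] -> levels [4 6 6 4]
Step 4: flows [2->0,0=3,1=2,1->3] -> levels [5 5 5 5]
Step 5: flows [0=2,0=3,1=2,1=3] -> levels [5 5 5 5]
  -> stable (no change)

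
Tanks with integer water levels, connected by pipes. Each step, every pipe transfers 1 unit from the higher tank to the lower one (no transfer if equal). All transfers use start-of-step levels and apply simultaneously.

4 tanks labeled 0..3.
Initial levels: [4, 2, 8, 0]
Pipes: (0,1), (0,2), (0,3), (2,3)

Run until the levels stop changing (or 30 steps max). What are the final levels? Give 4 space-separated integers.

Step 1: flows [0->1,2->0,0->3,2->3] -> levels [3 3 6 2]
Step 2: flows [0=1,2->0,0->3,2->3] -> levels [3 3 4 4]
Step 3: flows [0=1,2->0,3->0,2=3] -> levels [5 3 3 3]
Step 4: flows [0->1,0->2,0->3,2=3] -> levels [2 4 4 4]
Step 5: flows [1->0,2->0,3->0,2=3] -> levels [5 3 3 3]
  -> period-2 cycle: step 5 state = step 3 state; never stabilizes
  -> state at step 30: (30-3) mod 2 = 1, same as step 4 -> [2 4 4 4]

Answer: 2 4 4 4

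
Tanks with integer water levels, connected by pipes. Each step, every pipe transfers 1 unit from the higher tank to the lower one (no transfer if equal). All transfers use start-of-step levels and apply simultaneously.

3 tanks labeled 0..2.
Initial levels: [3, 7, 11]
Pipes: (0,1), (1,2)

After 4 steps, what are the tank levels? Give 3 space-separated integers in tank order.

Step 1: flows [1->0,2->1] -> levels [4 7 10]
Step 2: flows [1->0,2->1] -> levels [5 7 9]
Step 3: flows [1->0,2->1] -> levels [6 7 8]
Step 4: flows [1->0,2->1] -> levels [7 7 7]

Answer: 7 7 7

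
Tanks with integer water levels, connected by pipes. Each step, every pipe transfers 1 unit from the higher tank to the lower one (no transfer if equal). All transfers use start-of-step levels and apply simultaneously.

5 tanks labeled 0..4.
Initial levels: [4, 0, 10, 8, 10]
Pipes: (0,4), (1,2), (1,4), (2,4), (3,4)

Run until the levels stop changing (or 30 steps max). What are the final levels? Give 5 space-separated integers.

Step 1: flows [4->0,2->1,4->1,2=4,4->3] -> levels [5 2 9 9 7]
Step 2: flows [4->0,2->1,4->1,2->4,3->4] -> levels [6 4 7 8 7]
Step 3: flows [4->0,2->1,4->1,2=4,3->4] -> levels [7 6 6 7 6]
Step 4: flows [0->4,1=2,1=4,2=4,3->4] -> levels [6 6 6 6 8]
Step 5: flows [4->0,1=2,4->1,4->2,4->3] -> levels [7 7 7 7 4]
Step 6: flows [0->4,1=2,1->4,2->4,3->4] -> levels [6 6 6 6 8]
  -> period-2 cycle: step 6 state = step 4 state; never stabilizes
  -> state at step 30: (30-4) mod 2 = 0, same as step 4 -> [6 6 6 6 8]

Answer: 6 6 6 6 8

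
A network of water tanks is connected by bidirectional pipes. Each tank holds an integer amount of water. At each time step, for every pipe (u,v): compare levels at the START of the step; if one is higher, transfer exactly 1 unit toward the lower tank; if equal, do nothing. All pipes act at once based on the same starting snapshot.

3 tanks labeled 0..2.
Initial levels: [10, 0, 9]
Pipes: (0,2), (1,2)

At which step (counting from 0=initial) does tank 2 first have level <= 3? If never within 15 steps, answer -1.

Answer: -1

Derivation:
Step 1: flows [0->2,2->1] -> levels [9 1 9]
Step 2: flows [0=2,2->1] -> levels [9 2 8]
Step 3: flows [0->2,2->1] -> levels [8 3 8]
Step 4: flows [0=2,2->1] -> levels [8 4 7]
Step 5: flows [0->2,2->1] -> levels [7 5 7]
Step 6: flows [0=2,2->1] -> levels [7 6 6]
Step 7: flows [0->2,1=2] -> levels [6 6 7]
Step 8: flows [2->0,2->1] -> levels [7 7 5]
Step 9: flows [0->2,1->2] -> levels [6 6 7]
  -> period-2 cycle (repeats step 7); tank 2 never drops to <=3
Tank 2 never reaches <=3 within 15 steps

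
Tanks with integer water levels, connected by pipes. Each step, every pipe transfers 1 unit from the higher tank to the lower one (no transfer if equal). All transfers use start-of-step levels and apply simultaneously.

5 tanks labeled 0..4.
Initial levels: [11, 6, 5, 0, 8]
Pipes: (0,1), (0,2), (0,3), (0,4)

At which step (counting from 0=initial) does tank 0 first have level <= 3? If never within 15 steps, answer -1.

Step 1: flows [0->1,0->2,0->3,0->4] -> levels [7 7 6 1 9]
Step 2: flows [0=1,0->2,0->3,4->0] -> levels [6 7 7 2 8]
Step 3: flows [1->0,2->0,0->3,4->0] -> levels [8 6 6 3 7]
Step 4: flows [0->1,0->2,0->3,0->4] -> levels [4 7 7 4 8]
Step 5: flows [1->0,2->0,0=3,4->0] -> levels [7 6 6 4 7]
Step 6: flows [0->1,0->2,0->3,0=4] -> levels [4 7 7 5 7]
Step 7: flows [1->0,2->0,3->0,4->0] -> levels [8 6 6 4 6]
Step 8: flows [0->1,0->2,0->3,0->4] -> levels [4 7 7 5 7]
  -> period-2 cycle (repeats step 6); tank 0 never drops to <=3
Tank 0 never reaches <=3 within 15 steps

Answer: -1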